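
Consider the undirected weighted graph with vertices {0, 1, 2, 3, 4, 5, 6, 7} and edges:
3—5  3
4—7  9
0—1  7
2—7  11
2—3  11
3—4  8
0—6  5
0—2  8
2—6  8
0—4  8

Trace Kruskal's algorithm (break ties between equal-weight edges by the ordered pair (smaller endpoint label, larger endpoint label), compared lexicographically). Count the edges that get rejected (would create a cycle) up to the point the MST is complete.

Sort edges by weight, then run Kruskal:
3—5 (3): add — endpoints in different components.
0—6 (5): add — endpoints in different components.
0—1 (7): add — endpoints in different components.
0—2 (8): add — endpoints in different components.
0—4 (8): add — endpoints in different components.
2—6 (8): skip — 2 and 6 already connected.
3—4 (8): add — endpoints in different components.
4—7 (9): add — endpoints in different components.
Edges rejected before the tree was complete: 1.

1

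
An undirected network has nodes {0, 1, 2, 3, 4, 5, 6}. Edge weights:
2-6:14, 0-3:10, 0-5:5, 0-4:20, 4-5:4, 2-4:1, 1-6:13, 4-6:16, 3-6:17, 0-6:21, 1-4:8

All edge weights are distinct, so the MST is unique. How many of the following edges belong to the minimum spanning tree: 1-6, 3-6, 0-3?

Kruskal's algorithm — process edges by increasing weight (ties by edge label):
2-4 (1): add — endpoints in different components.
4-5 (4): add — endpoints in different components.
0-5 (5): add — endpoints in different components.
1-4 (8): add — endpoints in different components.
0-3 (10): add — endpoints in different components.
1-6 (13): add — endpoints in different components.
MST edge set: {2-4, 4-5, 0-5, 1-4, 0-3, 1-6}.
Of the listed edges, {1-6, 0-3} are in the MST → 2.

2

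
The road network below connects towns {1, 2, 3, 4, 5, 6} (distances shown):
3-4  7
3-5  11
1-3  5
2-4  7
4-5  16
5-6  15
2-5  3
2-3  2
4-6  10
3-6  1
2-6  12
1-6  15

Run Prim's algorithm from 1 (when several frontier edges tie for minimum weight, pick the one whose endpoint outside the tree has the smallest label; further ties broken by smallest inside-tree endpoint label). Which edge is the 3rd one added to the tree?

2-3

Prim's algorithm from 1:
Step 1: frontier [1-3 5, 1-6 15] → take 1-3 (5); add 3.
Step 2: frontier [1-6 15, 3-6 1, 2-3 2, 3-4 7, 3-5 11] → take 3-6 (1); add 6.
Step 3: frontier [2-3 2, 3-4 7, 3-5 11, 4-6 10, 2-6 12, 5-6 15] → take 2-3 (2); add 2.
Step 4: frontier [2-5 3, 2-4 7, 3-4 7, 3-5 11, 4-6 10, 5-6 15] → take 2-5 (3); add 5.
Step 5: frontier [2-4 7, 3-4 7, 4-5 16, 4-6 10] → take 2-4 (7); add 4.
The 3rd edge added is 2-3.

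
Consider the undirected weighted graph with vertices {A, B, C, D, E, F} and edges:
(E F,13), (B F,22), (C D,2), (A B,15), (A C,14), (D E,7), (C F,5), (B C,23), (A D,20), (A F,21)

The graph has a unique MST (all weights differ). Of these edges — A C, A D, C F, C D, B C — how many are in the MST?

3

Kruskal's algorithm — process edges by increasing weight (ties by edge label):
C D (2): add — endpoints in different components.
C F (5): add — endpoints in different components.
D E (7): add — endpoints in different components.
E F (13): skip — E and F already connected.
A C (14): add — endpoints in different components.
A B (15): add — endpoints in different components.
MST edge set: {C D, C F, D E, A C, A B}.
Of the listed edges, {A C, C F, C D} are in the MST → 3.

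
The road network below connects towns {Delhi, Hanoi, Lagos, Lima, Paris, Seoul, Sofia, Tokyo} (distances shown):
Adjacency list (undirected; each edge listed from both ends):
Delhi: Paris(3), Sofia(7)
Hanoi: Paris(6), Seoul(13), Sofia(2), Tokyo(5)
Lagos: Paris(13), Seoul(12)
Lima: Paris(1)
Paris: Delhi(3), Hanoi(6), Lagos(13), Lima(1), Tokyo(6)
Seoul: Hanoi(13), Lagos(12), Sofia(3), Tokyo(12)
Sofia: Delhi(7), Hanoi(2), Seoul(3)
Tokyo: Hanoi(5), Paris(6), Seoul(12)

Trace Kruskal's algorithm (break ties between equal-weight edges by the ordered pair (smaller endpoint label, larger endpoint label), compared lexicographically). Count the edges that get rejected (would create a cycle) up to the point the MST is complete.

Sort edges by weight, then run Kruskal:
Lima–Paris (1): add — endpoints in different components.
Hanoi–Sofia (2): add — endpoints in different components.
Delhi–Paris (3): add — endpoints in different components.
Seoul–Sofia (3): add — endpoints in different components.
Hanoi–Tokyo (5): add — endpoints in different components.
Hanoi–Paris (6): add — endpoints in different components.
Paris–Tokyo (6): skip — Tokyo and Paris already connected.
Delhi–Sofia (7): skip — Delhi and Sofia already connected.
Lagos–Seoul (12): add — endpoints in different components.
Edges rejected before the tree was complete: 2.

2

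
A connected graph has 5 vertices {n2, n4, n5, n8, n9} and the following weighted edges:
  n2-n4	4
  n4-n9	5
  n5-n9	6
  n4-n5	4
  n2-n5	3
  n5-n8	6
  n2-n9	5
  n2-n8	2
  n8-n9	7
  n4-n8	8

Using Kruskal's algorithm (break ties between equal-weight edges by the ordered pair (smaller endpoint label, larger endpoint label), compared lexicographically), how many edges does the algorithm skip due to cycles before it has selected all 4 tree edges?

Kruskal's algorithm — process edges by increasing weight (ties by edge label):
n2-n8 (2): add — endpoints in different components.
n2-n5 (3): add — endpoints in different components.
n2-n4 (4): add — endpoints in different components.
n4-n5 (4): skip — n5 and n4 already connected.
n2-n9 (5): add — endpoints in different components.
Edges rejected before the tree was complete: 1.

1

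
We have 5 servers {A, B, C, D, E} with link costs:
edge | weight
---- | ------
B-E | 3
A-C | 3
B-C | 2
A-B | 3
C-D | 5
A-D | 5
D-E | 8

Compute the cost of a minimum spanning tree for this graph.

Kruskal: consider edges lightest-first.
B-C (2): add — endpoints in different components.
A-B (3): add — endpoints in different components.
A-C (3): skip — A and C already connected.
B-E (3): add — endpoints in different components.
A-D (5): add — endpoints in different components.
MST edges: B-C, A-B, B-E, A-D; total weight 2+3+3+5 = 13.

13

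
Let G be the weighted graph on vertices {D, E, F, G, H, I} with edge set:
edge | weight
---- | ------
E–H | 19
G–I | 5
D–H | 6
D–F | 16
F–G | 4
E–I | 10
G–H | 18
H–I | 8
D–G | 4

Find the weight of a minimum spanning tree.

29

Prim, starting at E.
Step 1: frontier [E–I 10, E–H 19] → take E–I (10); add I.
Step 2: frontier [E–H 19, G–I 5, H–I 8] → take G–I (5); add G.
Step 3: frontier [E–H 19, D–G 4, F–G 4, G–H 18, H–I 8] → take D–G (4); add D.
Step 4: frontier [D–H 6, D–F 16, E–H 19, F–G 4, G–H 18, H–I 8] → take F–G (4); add F.
Step 5: frontier [D–H 6, E–H 19, G–H 18, H–I 8] → take D–H (6); add H.
MST edges: E–I, G–I, D–G, F–G, D–H; total weight 10+5+4+4+6 = 29.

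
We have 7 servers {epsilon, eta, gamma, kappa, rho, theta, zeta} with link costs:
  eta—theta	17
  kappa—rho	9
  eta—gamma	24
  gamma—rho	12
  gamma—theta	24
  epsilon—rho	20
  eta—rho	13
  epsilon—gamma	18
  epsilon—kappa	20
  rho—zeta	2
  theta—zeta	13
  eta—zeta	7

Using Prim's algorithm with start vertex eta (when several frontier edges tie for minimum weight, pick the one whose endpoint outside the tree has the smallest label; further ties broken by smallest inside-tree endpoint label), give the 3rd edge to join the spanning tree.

Prim's algorithm from eta:
Step 1: cheapest edge leaving the tree is eta—zeta (7); add zeta.
Step 2: cheapest edge leaving the tree is rho—zeta (2); add rho.
Step 3: cheapest edge leaving the tree is kappa—rho (9); add kappa.
Step 4: cheapest edge leaving the tree is gamma—rho (12); add gamma.
Step 5: cheapest edge leaving the tree is theta—zeta (13); add theta.
Step 6: cheapest edge leaving the tree is epsilon—gamma (18); add epsilon.
The 3rd edge added is kappa—rho.

kappa-rho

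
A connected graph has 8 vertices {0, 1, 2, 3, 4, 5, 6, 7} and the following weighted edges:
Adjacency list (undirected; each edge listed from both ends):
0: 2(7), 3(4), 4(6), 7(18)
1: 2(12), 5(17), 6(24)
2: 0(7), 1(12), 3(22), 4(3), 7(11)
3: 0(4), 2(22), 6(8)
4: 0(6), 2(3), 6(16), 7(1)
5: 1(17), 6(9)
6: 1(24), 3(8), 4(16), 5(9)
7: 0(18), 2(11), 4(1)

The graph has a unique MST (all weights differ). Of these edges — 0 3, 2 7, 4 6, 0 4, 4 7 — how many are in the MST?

Kruskal: consider edges lightest-first.
4 7 (1): add — endpoints in different components.
2 4 (3): add — endpoints in different components.
0 3 (4): add — endpoints in different components.
0 4 (6): add — endpoints in different components.
0 2 (7): skip — 0 and 2 already connected.
3 6 (8): add — endpoints in different components.
5 6 (9): add — endpoints in different components.
2 7 (11): skip — 2 and 7 already connected.
1 2 (12): add — endpoints in different components.
MST edge set: {4 7, 2 4, 0 3, 0 4, 3 6, 5 6, 1 2}.
Of the listed edges, {0 3, 0 4, 4 7} are in the MST → 3.

3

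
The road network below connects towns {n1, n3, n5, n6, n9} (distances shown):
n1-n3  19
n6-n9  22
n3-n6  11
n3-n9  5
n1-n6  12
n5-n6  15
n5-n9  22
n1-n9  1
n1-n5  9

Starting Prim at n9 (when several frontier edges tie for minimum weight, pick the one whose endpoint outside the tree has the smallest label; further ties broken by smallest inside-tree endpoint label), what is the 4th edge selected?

n3-n6

Prim's algorithm from n9:
Step 1: cheapest edge leaving the tree is n1-n9 (1); add n1.
Step 2: cheapest edge leaving the tree is n3-n9 (5); add n3.
Step 3: cheapest edge leaving the tree is n1-n5 (9); add n5.
Step 4: cheapest edge leaving the tree is n3-n6 (11); add n6.
The 4th edge added is n3-n6.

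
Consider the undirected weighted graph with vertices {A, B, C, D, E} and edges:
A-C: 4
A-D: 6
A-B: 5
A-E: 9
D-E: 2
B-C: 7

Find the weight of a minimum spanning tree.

17

Kruskal: consider edges lightest-first.
D-E (2): add. Components now {A} {B} {C} {D,E}
A-C (4): add. Components now {A,C} {B} {D,E}
A-B (5): add. Components now {A,B,C} {D,E}
A-D (6): add. Components now {A,B,C,D,E}
MST edges: D-E, A-C, A-B, A-D; total weight 2+4+5+6 = 17.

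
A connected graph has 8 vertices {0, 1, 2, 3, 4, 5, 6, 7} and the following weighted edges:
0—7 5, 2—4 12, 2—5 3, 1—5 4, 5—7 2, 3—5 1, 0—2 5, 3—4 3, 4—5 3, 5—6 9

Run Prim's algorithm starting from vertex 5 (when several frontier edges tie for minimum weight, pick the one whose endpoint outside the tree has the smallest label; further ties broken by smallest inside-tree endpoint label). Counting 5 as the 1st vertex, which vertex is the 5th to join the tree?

4

Prim, starting at 5.
Step 1: cheapest edge leaving the tree is 3—5 (1); add 3.
Step 2: cheapest edge leaving the tree is 5—7 (2); add 7.
Step 3: cheapest edge leaving the tree is 2—5 (3); add 2.
Step 4: cheapest edge leaving the tree is 3—4 (3); add 4.
Step 5: cheapest edge leaving the tree is 1—5 (4); add 1.
Step 6: cheapest edge leaving the tree is 0—2 (5); add 0.
Step 7: cheapest edge leaving the tree is 5—6 (9); add 6.
Vertex order: 5, 3, 7, 2, 4, 1, 0, 6. The 5th vertex is 4.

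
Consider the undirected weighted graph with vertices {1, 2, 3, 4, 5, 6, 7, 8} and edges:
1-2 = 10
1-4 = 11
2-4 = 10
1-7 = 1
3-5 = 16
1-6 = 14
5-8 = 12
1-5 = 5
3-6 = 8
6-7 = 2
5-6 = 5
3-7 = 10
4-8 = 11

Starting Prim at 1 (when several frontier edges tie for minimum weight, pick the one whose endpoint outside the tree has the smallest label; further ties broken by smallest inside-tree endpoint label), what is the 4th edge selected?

3-6

Grow the tree from 1 using Prim:
Step 1: cheapest edge leaving the tree is 1-7 (1); add 7.
Step 2: cheapest edge leaving the tree is 6-7 (2); add 6.
Step 3: cheapest edge leaving the tree is 1-5 (5); add 5.
Step 4: cheapest edge leaving the tree is 3-6 (8); add 3.
Step 5: cheapest edge leaving the tree is 1-2 (10); add 2.
Step 6: cheapest edge leaving the tree is 2-4 (10); add 4.
Step 7: cheapest edge leaving the tree is 4-8 (11); add 8.
The 4th edge added is 3-6.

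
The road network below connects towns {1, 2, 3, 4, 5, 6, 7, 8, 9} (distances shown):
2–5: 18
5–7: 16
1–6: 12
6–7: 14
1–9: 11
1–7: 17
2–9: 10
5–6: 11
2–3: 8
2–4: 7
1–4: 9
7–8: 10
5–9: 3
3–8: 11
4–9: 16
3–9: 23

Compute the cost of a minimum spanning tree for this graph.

Kruskal's algorithm — process edges by increasing weight (ties by edge label):
5–9 (3): add — endpoints in different components.
2–4 (7): add — endpoints in different components.
2–3 (8): add — endpoints in different components.
1–4 (9): add — endpoints in different components.
2–9 (10): add — endpoints in different components.
7–8 (10): add — endpoints in different components.
1–9 (11): skip — 1 and 9 already connected.
3–8 (11): add — endpoints in different components.
5–6 (11): add — endpoints in different components.
MST edges: 5–9, 2–4, 2–3, 1–4, 2–9, 7–8, 3–8, 5–6; total weight 3+7+8+9+10+10+11+11 = 69.

69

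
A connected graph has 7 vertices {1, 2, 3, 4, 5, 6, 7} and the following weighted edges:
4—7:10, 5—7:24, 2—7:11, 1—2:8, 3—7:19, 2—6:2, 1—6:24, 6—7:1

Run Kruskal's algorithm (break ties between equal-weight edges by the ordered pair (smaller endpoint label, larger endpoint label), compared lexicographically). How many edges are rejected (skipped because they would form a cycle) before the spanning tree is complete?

2

Kruskal: consider edges lightest-first.
6—7 (1): add. Components now {1} {2} {3} {4} {5} {6,7}
2—6 (2): add. Components now {1} {2,6,7} {3} {4} {5}
1—2 (8): add. Components now {1,2,6,7} {3} {4} {5}
4—7 (10): add. Components now {1,2,4,6,7} {3} {5}
2—7 (11): skip — 2 and 7 already connected.
3—7 (19): add. Components now {1,2,3,4,6,7} {5}
1—6 (24): skip — 1 and 6 already connected.
5—7 (24): add. Components now {1,2,3,4,5,6,7}
Edges rejected before the tree was complete: 2.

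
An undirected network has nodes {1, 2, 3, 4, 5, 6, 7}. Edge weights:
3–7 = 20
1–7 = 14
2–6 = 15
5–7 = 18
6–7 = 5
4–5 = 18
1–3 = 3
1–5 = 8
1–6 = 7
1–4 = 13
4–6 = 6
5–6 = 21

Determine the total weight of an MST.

Kruskal: consider edges lightest-first.
1–3 (3): add. Components now {1,3} {2} {4} {5} {6} {7}
6–7 (5): add. Components now {1,3} {2} {4} {5} {6,7}
4–6 (6): add. Components now {1,3} {2} {4,6,7} {5}
1–6 (7): add. Components now {1,3,4,6,7} {2} {5}
1–5 (8): add. Components now {1,3,4,5,6,7} {2}
1–4 (13): skip — 1 and 4 already connected.
1–7 (14): skip — 1 and 7 already connected.
2–6 (15): add. Components now {1,2,3,4,5,6,7}
MST edges: 1–3, 6–7, 4–6, 1–6, 1–5, 2–6; total weight 3+5+6+7+8+15 = 44.

44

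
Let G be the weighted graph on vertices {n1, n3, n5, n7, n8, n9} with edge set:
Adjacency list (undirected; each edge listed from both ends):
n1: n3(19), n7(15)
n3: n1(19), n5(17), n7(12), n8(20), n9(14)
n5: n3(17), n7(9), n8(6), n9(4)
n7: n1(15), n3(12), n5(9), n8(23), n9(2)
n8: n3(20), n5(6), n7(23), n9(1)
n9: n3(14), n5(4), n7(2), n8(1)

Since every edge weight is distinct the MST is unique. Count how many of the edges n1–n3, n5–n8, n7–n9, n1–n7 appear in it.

Sort edges by weight, then run Kruskal:
n8–n9 (1): add — endpoints in different components.
n7–n9 (2): add — endpoints in different components.
n5–n9 (4): add — endpoints in different components.
n5–n8 (6): skip — n5 and n8 already connected.
n5–n7 (9): skip — n7 and n5 already connected.
n3–n7 (12): add — endpoints in different components.
n3–n9 (14): skip — n3 and n9 already connected.
n1–n7 (15): add — endpoints in different components.
MST edge set: {n8–n9, n7–n9, n5–n9, n3–n7, n1–n7}.
Of the listed edges, {n7–n9, n1–n7} are in the MST → 2.

2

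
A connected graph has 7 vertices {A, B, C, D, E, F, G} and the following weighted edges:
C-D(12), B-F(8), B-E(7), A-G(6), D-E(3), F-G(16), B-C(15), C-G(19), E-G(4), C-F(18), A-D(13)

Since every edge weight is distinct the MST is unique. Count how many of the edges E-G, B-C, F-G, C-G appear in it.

Sort edges by weight, then run Kruskal:
D-E (3): add — endpoints in different components.
E-G (4): add — endpoints in different components.
A-G (6): add — endpoints in different components.
B-E (7): add — endpoints in different components.
B-F (8): add — endpoints in different components.
C-D (12): add — endpoints in different components.
MST edge set: {D-E, E-G, A-G, B-E, B-F, C-D}.
Of the listed edges, {E-G} are in the MST → 1.

1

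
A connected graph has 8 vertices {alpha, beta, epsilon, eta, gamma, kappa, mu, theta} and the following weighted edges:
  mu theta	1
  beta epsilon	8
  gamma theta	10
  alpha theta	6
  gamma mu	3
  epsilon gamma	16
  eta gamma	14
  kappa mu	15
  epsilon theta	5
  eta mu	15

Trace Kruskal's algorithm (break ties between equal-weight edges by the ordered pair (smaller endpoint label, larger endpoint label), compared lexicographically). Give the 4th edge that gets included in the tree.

Sort edges by weight, then run Kruskal:
mu theta (1): add — endpoints in different components.
gamma mu (3): add — endpoints in different components.
epsilon theta (5): add — endpoints in different components.
alpha theta (6): add — endpoints in different components.
beta epsilon (8): add — endpoints in different components.
gamma theta (10): skip — gamma and theta already connected.
eta gamma (14): add — endpoints in different components.
eta mu (15): skip — eta and mu already connected.
kappa mu (15): add — endpoints in different components.
The 4th edge added is alpha theta.

alpha-theta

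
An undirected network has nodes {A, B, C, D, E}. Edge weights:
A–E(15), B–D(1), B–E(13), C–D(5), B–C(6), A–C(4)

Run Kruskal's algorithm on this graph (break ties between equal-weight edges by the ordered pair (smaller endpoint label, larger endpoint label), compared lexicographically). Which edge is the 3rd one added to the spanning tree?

Kruskal: consider edges lightest-first.
B–D (1): add — endpoints in different components.
A–C (4): add — endpoints in different components.
C–D (5): add — endpoints in different components.
B–C (6): skip — B and C already connected.
B–E (13): add — endpoints in different components.
The 3rd edge added is C–D.

C-D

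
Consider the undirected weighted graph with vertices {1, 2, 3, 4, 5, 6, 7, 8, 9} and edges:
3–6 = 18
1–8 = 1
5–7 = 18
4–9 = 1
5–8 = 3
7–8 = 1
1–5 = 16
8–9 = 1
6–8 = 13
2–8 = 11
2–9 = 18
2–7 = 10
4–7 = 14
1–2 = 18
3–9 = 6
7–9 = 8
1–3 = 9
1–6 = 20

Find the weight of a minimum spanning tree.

Prim's algorithm from 8:
Step 1: cheapest edge leaving the tree is 1–8 (1); add 1.
Step 2: cheapest edge leaving the tree is 7–8 (1); add 7.
Step 3: cheapest edge leaving the tree is 8–9 (1); add 9.
Step 4: cheapest edge leaving the tree is 4–9 (1); add 4.
Step 5: cheapest edge leaving the tree is 5–8 (3); add 5.
Step 6: cheapest edge leaving the tree is 3–9 (6); add 3.
Step 7: cheapest edge leaving the tree is 2–7 (10); add 2.
Step 8: cheapest edge leaving the tree is 6–8 (13); add 6.
MST edges: 1–8, 7–8, 8–9, 4–9, 5–8, 3–9, 2–7, 6–8; total weight 1+1+1+1+3+6+10+13 = 36.

36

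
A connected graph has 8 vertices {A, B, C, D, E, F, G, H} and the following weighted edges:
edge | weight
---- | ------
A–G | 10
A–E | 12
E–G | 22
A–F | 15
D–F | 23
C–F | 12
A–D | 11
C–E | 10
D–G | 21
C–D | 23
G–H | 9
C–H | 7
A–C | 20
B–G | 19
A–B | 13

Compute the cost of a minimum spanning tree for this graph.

72

Kruskal's algorithm — process edges by increasing weight (ties by edge label):
C–H (7): add — endpoints in different components.
G–H (9): add — endpoints in different components.
A–G (10): add — endpoints in different components.
C–E (10): add — endpoints in different components.
A–D (11): add — endpoints in different components.
A–E (12): skip — A and E already connected.
C–F (12): add — endpoints in different components.
A–B (13): add — endpoints in different components.
MST edges: C–H, G–H, A–G, C–E, A–D, C–F, A–B; total weight 7+9+10+10+11+12+13 = 72.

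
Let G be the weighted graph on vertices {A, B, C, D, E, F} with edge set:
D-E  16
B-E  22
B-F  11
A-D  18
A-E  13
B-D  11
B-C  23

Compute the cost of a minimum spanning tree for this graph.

Kruskal: consider edges lightest-first.
B-D (11): add. Components now {A} {B,D} {C} {E} {F}
B-F (11): add. Components now {A} {B,D,F} {C} {E}
A-E (13): add. Components now {A,E} {B,D,F} {C}
D-E (16): add. Components now {A,B,D,E,F} {C}
A-D (18): skip — A and D already connected.
B-E (22): skip — B and E already connected.
B-C (23): add. Components now {A,B,C,D,E,F}
MST edges: B-D, B-F, A-E, D-E, B-C; total weight 11+11+13+16+23 = 74.

74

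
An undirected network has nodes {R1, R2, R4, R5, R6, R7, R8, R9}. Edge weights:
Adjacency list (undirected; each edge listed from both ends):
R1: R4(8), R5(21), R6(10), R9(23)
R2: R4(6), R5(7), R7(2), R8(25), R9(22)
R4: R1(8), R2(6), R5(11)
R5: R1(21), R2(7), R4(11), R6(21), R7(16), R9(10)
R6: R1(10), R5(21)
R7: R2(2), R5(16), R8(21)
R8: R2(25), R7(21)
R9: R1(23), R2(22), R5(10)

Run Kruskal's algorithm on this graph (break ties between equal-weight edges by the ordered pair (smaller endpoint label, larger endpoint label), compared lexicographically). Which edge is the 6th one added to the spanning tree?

Sort edges by weight, then run Kruskal:
R2—R7 (2): add — endpoints in different components.
R2—R4 (6): add — endpoints in different components.
R2—R5 (7): add — endpoints in different components.
R1—R4 (8): add — endpoints in different components.
R1—R6 (10): add — endpoints in different components.
R5—R9 (10): add — endpoints in different components.
R4—R5 (11): skip — R4 and R5 already connected.
R5—R7 (16): skip — R5 and R7 already connected.
R1—R5 (21): skip — R1 and R5 already connected.
R5—R6 (21): skip — R6 and R5 already connected.
R7—R8 (21): add — endpoints in different components.
The 6th edge added is R5—R9.

R5-R9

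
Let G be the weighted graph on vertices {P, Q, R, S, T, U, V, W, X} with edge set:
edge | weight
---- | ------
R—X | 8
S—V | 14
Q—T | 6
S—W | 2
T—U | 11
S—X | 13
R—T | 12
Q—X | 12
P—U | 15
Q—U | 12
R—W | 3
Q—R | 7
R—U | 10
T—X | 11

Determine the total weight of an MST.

65

Sort edges by weight, then run Kruskal:
S—W (2): add — endpoints in different components.
R—W (3): add — endpoints in different components.
Q—T (6): add — endpoints in different components.
Q—R (7): add — endpoints in different components.
R—X (8): add — endpoints in different components.
R—U (10): add — endpoints in different components.
T—U (11): skip — U and T already connected.
T—X (11): skip — T and X already connected.
Q—U (12): skip — Q and U already connected.
Q—X (12): skip — Q and X already connected.
R—T (12): skip — R and T already connected.
S—X (13): skip — S and X already connected.
S—V (14): add — endpoints in different components.
P—U (15): add — endpoints in different components.
MST edges: S—W, R—W, Q—T, Q—R, R—X, R—U, S—V, P—U; total weight 2+3+6+7+8+10+14+15 = 65.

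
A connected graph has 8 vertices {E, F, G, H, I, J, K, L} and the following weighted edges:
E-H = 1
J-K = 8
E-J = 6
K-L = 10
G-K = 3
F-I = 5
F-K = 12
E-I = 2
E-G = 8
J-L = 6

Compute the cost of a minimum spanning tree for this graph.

Prim, starting at I.
Step 1: frontier [E-I 2, F-I 5] → take E-I (2); add E.
Step 2: frontier [E-H 1, E-J 6, E-G 8, F-I 5] → take E-H (1); add H.
Step 3: frontier [E-J 6, E-G 8, F-I 5] → take F-I (5); add F.
Step 4: frontier [E-J 6, E-G 8, F-K 12] → take E-J (6); add J.
Step 5: frontier [E-G 8, F-K 12, J-L 6, J-K 8] → take J-L (6); add L.
Step 6: frontier [E-G 8, F-K 12, J-K 8, K-L 10] → take E-G (8); add G.
Step 7: frontier [F-K 12, G-K 3, J-K 8, K-L 10] → take G-K (3); add K.
MST edges: E-I, E-H, F-I, E-J, J-L, E-G, G-K; total weight 2+1+5+6+6+8+3 = 31.

31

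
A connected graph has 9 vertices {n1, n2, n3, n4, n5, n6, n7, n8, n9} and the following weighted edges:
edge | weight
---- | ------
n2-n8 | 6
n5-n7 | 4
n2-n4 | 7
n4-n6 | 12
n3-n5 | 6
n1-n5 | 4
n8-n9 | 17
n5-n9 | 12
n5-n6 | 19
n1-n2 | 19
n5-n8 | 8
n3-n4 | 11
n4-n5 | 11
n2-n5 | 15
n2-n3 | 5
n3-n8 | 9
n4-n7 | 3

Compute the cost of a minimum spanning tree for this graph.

Sort edges by weight, then run Kruskal:
n4-n7 (3): add — endpoints in different components.
n1-n5 (4): add — endpoints in different components.
n5-n7 (4): add — endpoints in different components.
n2-n3 (5): add — endpoints in different components.
n2-n8 (6): add — endpoints in different components.
n3-n5 (6): add — endpoints in different components.
n2-n4 (7): skip — n2 and n4 already connected.
n5-n8 (8): skip — n5 and n8 already connected.
n3-n8 (9): skip — n3 and n8 already connected.
n3-n4 (11): skip — n3 and n4 already connected.
n4-n5 (11): skip — n5 and n4 already connected.
n4-n6 (12): add — endpoints in different components.
n5-n9 (12): add — endpoints in different components.
MST edges: n4-n7, n1-n5, n5-n7, n2-n3, n2-n8, n3-n5, n4-n6, n5-n9; total weight 3+4+4+5+6+6+12+12 = 52.

52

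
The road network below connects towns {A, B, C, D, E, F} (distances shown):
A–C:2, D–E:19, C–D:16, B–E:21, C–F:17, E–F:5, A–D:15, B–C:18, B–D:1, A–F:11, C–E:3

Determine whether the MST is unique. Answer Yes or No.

Yes

Kruskal's algorithm — process edges by increasing weight (ties by edge label):
B–D (1): add. Components now {A} {B,D} {C} {E} {F}
A–C (2): add. Components now {A,C} {B,D} {E} {F}
C–E (3): add. Components now {A,C,E} {B,D} {F}
E–F (5): add. Components now {A,C,E,F} {B,D}
A–F (11): skip — A and F already connected.
A–D (15): add. Components now {A,B,C,D,E,F}
Every non-tree edge has weight strictly greater than the heaviest edge on the tree path between its endpoints, so the MST is unique.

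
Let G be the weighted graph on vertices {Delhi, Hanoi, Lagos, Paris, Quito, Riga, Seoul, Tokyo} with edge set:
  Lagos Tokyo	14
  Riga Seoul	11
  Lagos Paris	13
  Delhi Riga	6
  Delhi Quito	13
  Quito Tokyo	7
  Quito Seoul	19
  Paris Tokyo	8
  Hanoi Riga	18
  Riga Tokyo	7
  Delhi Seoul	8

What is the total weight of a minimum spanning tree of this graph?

67

Kruskal: consider edges lightest-first.
Delhi Riga (6): add — endpoints in different components.
Quito Tokyo (7): add — endpoints in different components.
Riga Tokyo (7): add — endpoints in different components.
Delhi Seoul (8): add — endpoints in different components.
Paris Tokyo (8): add — endpoints in different components.
Riga Seoul (11): skip — Seoul and Riga already connected.
Delhi Quito (13): skip — Delhi and Quito already connected.
Lagos Paris (13): add — endpoints in different components.
Lagos Tokyo (14): skip — Lagos and Tokyo already connected.
Hanoi Riga (18): add — endpoints in different components.
MST edges: Delhi Riga, Quito Tokyo, Riga Tokyo, Delhi Seoul, Paris Tokyo, Lagos Paris, Hanoi Riga; total weight 6+7+7+8+8+13+18 = 67.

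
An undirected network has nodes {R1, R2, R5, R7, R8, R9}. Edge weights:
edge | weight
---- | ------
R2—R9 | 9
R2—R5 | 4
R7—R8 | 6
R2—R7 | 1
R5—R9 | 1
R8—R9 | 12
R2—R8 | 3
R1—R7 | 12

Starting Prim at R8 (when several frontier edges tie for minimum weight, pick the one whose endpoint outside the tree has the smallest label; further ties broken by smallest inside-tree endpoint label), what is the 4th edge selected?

R5-R9

Grow the tree from R8 using Prim:
Step 1: cheapest edge leaving the tree is R2—R8 (3); add R2.
Step 2: cheapest edge leaving the tree is R2—R7 (1); add R7.
Step 3: cheapest edge leaving the tree is R2—R5 (4); add R5.
Step 4: cheapest edge leaving the tree is R5—R9 (1); add R9.
Step 5: cheapest edge leaving the tree is R1—R7 (12); add R1.
The 4th edge added is R5—R9.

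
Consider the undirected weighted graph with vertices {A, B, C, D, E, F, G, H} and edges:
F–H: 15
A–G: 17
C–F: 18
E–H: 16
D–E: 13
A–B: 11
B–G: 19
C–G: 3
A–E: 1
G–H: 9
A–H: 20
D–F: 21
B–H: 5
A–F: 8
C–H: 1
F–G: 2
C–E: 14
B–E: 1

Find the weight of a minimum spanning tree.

26

Sort edges by weight, then run Kruskal:
A–E (1): add — endpoints in different components.
B–E (1): add — endpoints in different components.
C–H (1): add — endpoints in different components.
F–G (2): add — endpoints in different components.
C–G (3): add — endpoints in different components.
B–H (5): add — endpoints in different components.
A–F (8): skip — A and F already connected.
G–H (9): skip — G and H already connected.
A–B (11): skip — A and B already connected.
D–E (13): add — endpoints in different components.
MST edges: A–E, B–E, C–H, F–G, C–G, B–H, D–E; total weight 1+1+1+2+3+5+13 = 26.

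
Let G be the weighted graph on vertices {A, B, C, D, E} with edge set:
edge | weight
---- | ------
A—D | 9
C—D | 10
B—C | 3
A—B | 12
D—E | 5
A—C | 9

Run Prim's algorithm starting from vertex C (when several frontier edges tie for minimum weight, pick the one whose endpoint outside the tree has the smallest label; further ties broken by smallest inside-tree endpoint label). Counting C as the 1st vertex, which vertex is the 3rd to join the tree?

Prim, starting at C.
Step 1: cheapest edge leaving the tree is B—C (3); add B.
Step 2: cheapest edge leaving the tree is A—C (9); add A.
Step 3: cheapest edge leaving the tree is A—D (9); add D.
Step 4: cheapest edge leaving the tree is D—E (5); add E.
Vertex order: C, B, A, D, E. The 3rd vertex is A.

A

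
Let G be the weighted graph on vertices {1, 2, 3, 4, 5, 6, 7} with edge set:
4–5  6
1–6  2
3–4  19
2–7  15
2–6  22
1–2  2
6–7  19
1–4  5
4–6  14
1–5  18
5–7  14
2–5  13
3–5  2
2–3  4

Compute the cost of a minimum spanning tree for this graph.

29

Grow the tree from 2 using Prim:
Step 1: cheapest edge leaving the tree is 1–2 (2); add 1.
Step 2: cheapest edge leaving the tree is 1–6 (2); add 6.
Step 3: cheapest edge leaving the tree is 2–3 (4); add 3.
Step 4: cheapest edge leaving the tree is 3–5 (2); add 5.
Step 5: cheapest edge leaving the tree is 1–4 (5); add 4.
Step 6: cheapest edge leaving the tree is 5–7 (14); add 7.
MST edges: 1–2, 1–6, 2–3, 3–5, 1–4, 5–7; total weight 2+2+4+2+5+14 = 29.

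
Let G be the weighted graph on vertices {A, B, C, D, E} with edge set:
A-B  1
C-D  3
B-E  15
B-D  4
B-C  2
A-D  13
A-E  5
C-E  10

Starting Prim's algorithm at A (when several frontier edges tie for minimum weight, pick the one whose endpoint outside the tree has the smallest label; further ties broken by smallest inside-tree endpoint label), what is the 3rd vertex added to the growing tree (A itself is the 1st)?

Grow the tree from A using Prim:
Step 1: cheapest edge leaving the tree is A-B (1); add B.
Step 2: cheapest edge leaving the tree is B-C (2); add C.
Step 3: cheapest edge leaving the tree is C-D (3); add D.
Step 4: cheapest edge leaving the tree is A-E (5); add E.
Vertex order: A, B, C, D, E. The 3rd vertex is C.

C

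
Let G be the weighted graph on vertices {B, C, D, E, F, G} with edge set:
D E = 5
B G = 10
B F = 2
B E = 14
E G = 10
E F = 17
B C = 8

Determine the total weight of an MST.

Kruskal: consider edges lightest-first.
B F (2): add — endpoints in different components.
D E (5): add — endpoints in different components.
B C (8): add — endpoints in different components.
B G (10): add — endpoints in different components.
E G (10): add — endpoints in different components.
MST edges: B F, D E, B C, B G, E G; total weight 2+5+8+10+10 = 35.

35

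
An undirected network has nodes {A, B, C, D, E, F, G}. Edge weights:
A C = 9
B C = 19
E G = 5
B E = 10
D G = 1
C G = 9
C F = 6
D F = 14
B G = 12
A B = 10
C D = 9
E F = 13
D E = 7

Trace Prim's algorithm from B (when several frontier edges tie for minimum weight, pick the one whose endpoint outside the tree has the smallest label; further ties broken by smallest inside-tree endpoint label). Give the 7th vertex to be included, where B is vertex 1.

E

Prim, starting at B.
Step 1: cheapest edge leaving the tree is A B (10); add A.
Step 2: cheapest edge leaving the tree is A C (9); add C.
Step 3: cheapest edge leaving the tree is C F (6); add F.
Step 4: cheapest edge leaving the tree is C D (9); add D.
Step 5: cheapest edge leaving the tree is D G (1); add G.
Step 6: cheapest edge leaving the tree is E G (5); add E.
Vertex order: B, A, C, F, D, G, E. The 7th vertex is E.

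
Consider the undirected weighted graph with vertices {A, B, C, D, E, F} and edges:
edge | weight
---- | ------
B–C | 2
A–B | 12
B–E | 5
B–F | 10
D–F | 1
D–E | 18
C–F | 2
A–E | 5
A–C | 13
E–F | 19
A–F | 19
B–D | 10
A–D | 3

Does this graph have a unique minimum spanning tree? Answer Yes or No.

Sort edges by weight, then run Kruskal:
D–F (1): add — endpoints in different components.
B–C (2): add — endpoints in different components.
C–F (2): add — endpoints in different components.
A–D (3): add — endpoints in different components.
A–E (5): add — endpoints in different components.
Non-tree edge B–E has weight 5, equal to the heaviest edge on its tree cycle — swapping gives another MST of the same weight. Not unique.

No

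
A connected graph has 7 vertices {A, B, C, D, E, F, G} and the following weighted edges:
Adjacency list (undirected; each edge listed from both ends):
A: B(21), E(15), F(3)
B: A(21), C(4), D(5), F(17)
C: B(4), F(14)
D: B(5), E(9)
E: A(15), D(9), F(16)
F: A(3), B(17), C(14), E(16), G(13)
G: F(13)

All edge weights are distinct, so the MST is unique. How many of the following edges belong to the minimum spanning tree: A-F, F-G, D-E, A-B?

3

Kruskal's algorithm — process edges by increasing weight (ties by edge label):
A-F (3): add — endpoints in different components.
B-C (4): add — endpoints in different components.
B-D (5): add — endpoints in different components.
D-E (9): add — endpoints in different components.
F-G (13): add — endpoints in different components.
C-F (14): add — endpoints in different components.
MST edge set: {A-F, B-C, B-D, D-E, F-G, C-F}.
Of the listed edges, {A-F, F-G, D-E} are in the MST → 3.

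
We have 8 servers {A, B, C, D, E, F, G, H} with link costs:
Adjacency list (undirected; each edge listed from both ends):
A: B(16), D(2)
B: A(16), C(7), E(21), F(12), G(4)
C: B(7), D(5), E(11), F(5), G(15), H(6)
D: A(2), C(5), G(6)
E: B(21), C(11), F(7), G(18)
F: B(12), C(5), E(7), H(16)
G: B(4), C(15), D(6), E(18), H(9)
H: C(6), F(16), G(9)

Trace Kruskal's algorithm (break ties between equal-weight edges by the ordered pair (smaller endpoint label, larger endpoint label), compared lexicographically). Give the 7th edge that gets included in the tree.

E-F

Kruskal: consider edges lightest-first.
A–D (2): add — endpoints in different components.
B–G (4): add — endpoints in different components.
C–D (5): add — endpoints in different components.
C–F (5): add — endpoints in different components.
C–H (6): add — endpoints in different components.
D–G (6): add — endpoints in different components.
B–C (7): skip — B and C already connected.
E–F (7): add — endpoints in different components.
The 7th edge added is E–F.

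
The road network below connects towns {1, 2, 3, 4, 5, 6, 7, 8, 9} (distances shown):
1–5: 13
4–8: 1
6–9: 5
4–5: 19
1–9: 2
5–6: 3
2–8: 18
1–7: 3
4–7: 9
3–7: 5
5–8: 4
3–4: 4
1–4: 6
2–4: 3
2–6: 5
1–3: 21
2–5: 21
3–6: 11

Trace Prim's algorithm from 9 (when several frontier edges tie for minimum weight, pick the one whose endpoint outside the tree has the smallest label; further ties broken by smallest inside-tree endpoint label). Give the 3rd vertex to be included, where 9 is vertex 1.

Prim, starting at 9.
Step 1: cheapest edge leaving the tree is 1–9 (2); add 1.
Step 2: cheapest edge leaving the tree is 1–7 (3); add 7.
Step 3: cheapest edge leaving the tree is 3–7 (5); add 3.
Step 4: cheapest edge leaving the tree is 3–4 (4); add 4.
Step 5: cheapest edge leaving the tree is 4–8 (1); add 8.
Step 6: cheapest edge leaving the tree is 2–4 (3); add 2.
Step 7: cheapest edge leaving the tree is 5–8 (4); add 5.
Step 8: cheapest edge leaving the tree is 5–6 (3); add 6.
Vertex order: 9, 1, 7, 3, 4, 8, 2, 5, 6. The 3rd vertex is 7.

7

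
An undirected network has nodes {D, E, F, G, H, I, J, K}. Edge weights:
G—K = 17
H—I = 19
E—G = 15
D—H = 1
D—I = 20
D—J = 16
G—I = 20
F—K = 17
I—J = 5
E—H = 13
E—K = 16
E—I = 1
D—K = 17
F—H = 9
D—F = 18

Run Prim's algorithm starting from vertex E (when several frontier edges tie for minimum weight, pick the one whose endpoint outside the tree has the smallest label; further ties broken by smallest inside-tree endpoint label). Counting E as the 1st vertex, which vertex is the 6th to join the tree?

Prim's algorithm from E:
Step 1: cheapest edge leaving the tree is E—I (1); add I.
Step 2: cheapest edge leaving the tree is I—J (5); add J.
Step 3: cheapest edge leaving the tree is E—H (13); add H.
Step 4: cheapest edge leaving the tree is D—H (1); add D.
Step 5: cheapest edge leaving the tree is F—H (9); add F.
Step 6: cheapest edge leaving the tree is E—G (15); add G.
Step 7: cheapest edge leaving the tree is E—K (16); add K.
Vertex order: E, I, J, H, D, F, G, K. The 6th vertex is F.

F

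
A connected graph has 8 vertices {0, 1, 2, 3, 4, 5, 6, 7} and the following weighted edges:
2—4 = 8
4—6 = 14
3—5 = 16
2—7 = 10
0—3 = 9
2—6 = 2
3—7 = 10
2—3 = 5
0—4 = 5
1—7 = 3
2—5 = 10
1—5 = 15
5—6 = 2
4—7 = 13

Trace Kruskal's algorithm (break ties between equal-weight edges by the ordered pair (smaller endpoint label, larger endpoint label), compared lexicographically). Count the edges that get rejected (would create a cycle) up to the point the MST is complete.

Sort edges by weight, then run Kruskal:
2—6 (2): add — endpoints in different components.
5—6 (2): add — endpoints in different components.
1—7 (3): add — endpoints in different components.
0—4 (5): add — endpoints in different components.
2—3 (5): add — endpoints in different components.
2—4 (8): add — endpoints in different components.
0—3 (9): skip — 0 and 3 already connected.
2—5 (10): skip — 2 and 5 already connected.
2—7 (10): add — endpoints in different components.
Edges rejected before the tree was complete: 2.

2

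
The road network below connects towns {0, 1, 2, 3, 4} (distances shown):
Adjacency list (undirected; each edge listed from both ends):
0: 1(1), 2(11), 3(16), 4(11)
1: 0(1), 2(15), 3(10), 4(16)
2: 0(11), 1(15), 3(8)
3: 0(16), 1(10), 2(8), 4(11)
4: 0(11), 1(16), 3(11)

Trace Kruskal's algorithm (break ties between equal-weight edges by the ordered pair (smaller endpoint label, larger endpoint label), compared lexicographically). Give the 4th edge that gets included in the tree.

Kruskal's algorithm — process edges by increasing weight (ties by edge label):
0–1 (1): add — endpoints in different components.
2–3 (8): add — endpoints in different components.
1–3 (10): add — endpoints in different components.
0–2 (11): skip — 0 and 2 already connected.
0–4 (11): add — endpoints in different components.
The 4th edge added is 0–4.

0-4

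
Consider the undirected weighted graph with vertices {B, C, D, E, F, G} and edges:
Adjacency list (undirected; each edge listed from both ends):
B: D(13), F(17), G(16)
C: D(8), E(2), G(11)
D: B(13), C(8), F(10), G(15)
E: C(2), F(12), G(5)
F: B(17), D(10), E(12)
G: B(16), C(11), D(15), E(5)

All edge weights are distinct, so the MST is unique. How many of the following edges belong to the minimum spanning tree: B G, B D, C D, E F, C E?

Kruskal's algorithm — process edges by increasing weight (ties by edge label):
C E (2): add. Components now {B} {C,E} {D} {F} {G}
E G (5): add. Components now {B} {C,E,G} {D} {F}
C D (8): add. Components now {B} {C,D,E,G} {F}
D F (10): add. Components now {B} {C,D,E,F,G}
C G (11): skip — C and G already connected.
E F (12): skip — E and F already connected.
B D (13): add. Components now {B,C,D,E,F,G}
MST edge set: {C E, E G, C D, D F, B D}.
Of the listed edges, {B D, C D, C E} are in the MST → 3.

3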